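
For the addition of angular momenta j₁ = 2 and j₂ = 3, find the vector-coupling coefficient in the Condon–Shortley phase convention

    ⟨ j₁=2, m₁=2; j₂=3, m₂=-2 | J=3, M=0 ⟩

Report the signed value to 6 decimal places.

triangle: 2!·2!·4!/9! = 96/362880
(j±m)!: 4!·0!·1!·5!·3!·3! = 103680
prefactor² = (2J+1)·Δ·N² = 192
  k=0: +1/(0!·2!·0!·1!·2!·3!) = 1/24
Σ = 1/24  ⇒  CG² = 192·1/24² = 1/3
CG = +√(1/3) = +0.577350

+0.577350  (= +√(1/3))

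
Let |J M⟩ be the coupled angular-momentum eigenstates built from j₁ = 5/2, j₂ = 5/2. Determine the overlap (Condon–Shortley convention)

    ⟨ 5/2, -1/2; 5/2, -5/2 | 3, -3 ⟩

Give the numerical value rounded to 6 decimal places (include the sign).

j₁+j₂−J=2  J+j₁−j₂=3  J−j₁+j₂=3  j₁+j₂+J+1=9
(j₁±m₁, j₂±m₂, J±M) = (2,3,0,5,0,6)
P² = 1440
sum k=0..0:
  [0] +1/72 = 1/72
S = 1/72
C² = P²·S² = 5/18 ; C = +0.527046

+0.527046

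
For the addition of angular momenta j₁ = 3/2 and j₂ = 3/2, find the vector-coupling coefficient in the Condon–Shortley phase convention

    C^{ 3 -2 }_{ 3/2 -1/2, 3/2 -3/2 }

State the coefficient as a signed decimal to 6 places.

+√(1/2) ≈ +0.707107

triangle: 0!·3!·3!/7! = 36/5040
(j±m)!: 1!·2!·0!·3!·1!·5! = 1440
prefactor² = (2J+1)·Δ·N² = 72
  k=0: +1/(0!·0!·2!·0!·1!·3!) = 1/12
Σ = 1/12  ⇒  CG² = 72·1/12² = 1/2
CG = +√(1/2) = +0.707107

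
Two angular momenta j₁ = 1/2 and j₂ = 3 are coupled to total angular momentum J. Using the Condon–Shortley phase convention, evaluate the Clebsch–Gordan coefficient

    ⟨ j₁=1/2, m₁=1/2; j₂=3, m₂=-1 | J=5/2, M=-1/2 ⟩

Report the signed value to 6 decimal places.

j₁+j₂−J=1  J+j₁−j₂=0  J−j₁+j₂=5  j₁+j₂+J+1=7
(j₁±m₁, j₂±m₂, J±M) = (1,0,2,4,2,3)
P² = 576/7
sum k=0..0:
  [0] +1/12 = 1/12
S = 1/12
C² = P²·S² = 4/7 ; C = +0.755929

+√(4/7) ≈ +0.755929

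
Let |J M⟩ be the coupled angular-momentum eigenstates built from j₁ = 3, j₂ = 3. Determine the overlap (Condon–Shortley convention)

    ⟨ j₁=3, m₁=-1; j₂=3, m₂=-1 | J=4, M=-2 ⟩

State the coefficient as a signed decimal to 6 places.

j₁+j₂−J=2  J+j₁−j₂=4  J−j₁+j₂=4  j₁+j₂+J+1=11
(j₁±m₁, j₂±m₂, J±M) = (2,4,2,4,2,6)
P² = 331776/385
sum k=0..2:
  [0] +1/192 = 1/192
  [1] −1/36 = -1/36
  [2] +1/192 = 1/192
S = -5/288
C² = P²·S² = 20/77 ; C = -0.509647

−√(20/77) = -0.509647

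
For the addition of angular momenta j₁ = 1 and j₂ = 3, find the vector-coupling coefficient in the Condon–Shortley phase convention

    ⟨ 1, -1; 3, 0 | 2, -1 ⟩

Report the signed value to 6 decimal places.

+0.377964  (= +√(1/7))

j₁+j₂−J=2  J+j₁−j₂=0  J−j₁+j₂=4  j₁+j₂+J+1=7
(j₁±m₁, j₂±m₂, J±M) = (0,2,3,3,1,3)
P² = 144/7
sum k=2..2:
  [2] +1/12 = 1/12
S = 1/12
C² = P²·S² = 1/7 ; C = +0.377964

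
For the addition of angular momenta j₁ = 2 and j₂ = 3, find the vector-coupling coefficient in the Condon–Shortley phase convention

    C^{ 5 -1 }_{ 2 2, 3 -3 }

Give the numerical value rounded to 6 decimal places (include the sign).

+0.069007  (= +√(1/210))

√[11·0!4!6!/11! · 4!0!0!6!4!6!] = √(9953280/7)
  +(−1)^0/∏(0,0,0,0,4,6)! = 1/17280  (running 1/17280)
⟨..|..⟩ = √(9953280/7)·(1/17280) = +0.069007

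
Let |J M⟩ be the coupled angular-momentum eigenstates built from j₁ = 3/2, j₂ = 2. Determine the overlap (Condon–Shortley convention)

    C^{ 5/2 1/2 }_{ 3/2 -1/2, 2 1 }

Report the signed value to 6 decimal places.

triangle: 1!·2!·3!/7! = 12/5040
(j±m)!: 1!·2!·3!·1!·3!·2! = 144
prefactor² = (2J+1)·Δ·N² = 72/35
  k=0: +1/(0!·1!·2!·3!·0!·0!) = 1/12
  k=1: −1/(1!·0!·1!·2!·1!·1!) = -1/2
Σ = -5/12  ⇒  CG² = 72/35·(-5/12)² = 5/14
CG = −√(5/14) = -0.597614

−√(5/14) ≈ -0.597614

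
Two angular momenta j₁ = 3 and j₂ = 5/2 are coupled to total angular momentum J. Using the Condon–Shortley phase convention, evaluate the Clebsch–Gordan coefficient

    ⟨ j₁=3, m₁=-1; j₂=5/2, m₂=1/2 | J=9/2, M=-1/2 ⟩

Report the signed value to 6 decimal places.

−√(160/693) = -0.480500

√[10·1!5!4!/11! · 2!4!3!2!4!5!] = √(92160/77)
  +(−1)^0/∏(0,1,4,3,1,1)! = 1/144  (running 1/144)
  +(−1)^1/∏(1,0,3,2,2,2)! = -1/48  (running -1/72)
⟨..|..⟩ = √(92160/77)·(-1/72) = -0.480500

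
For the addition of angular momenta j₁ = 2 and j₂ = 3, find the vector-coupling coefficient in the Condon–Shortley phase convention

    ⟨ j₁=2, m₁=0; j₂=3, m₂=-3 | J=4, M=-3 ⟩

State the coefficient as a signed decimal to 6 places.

triangle: 1!*3!*5!/10! = 720/3628800
(j±m)!: 2!*2!*0!*6!*1!*7! = 14515200
prefactor² = (2J+1)*Δ*N² = 25920
  k=0: +1/(0!*1!*2!*0!*1!*5!) = 1/240
Σ = 1/240  ⇒  CG² = 25920*1/240² = 9/20
CG = +√(9/20) = +0.670820

+0.670820  (= +√(9/20))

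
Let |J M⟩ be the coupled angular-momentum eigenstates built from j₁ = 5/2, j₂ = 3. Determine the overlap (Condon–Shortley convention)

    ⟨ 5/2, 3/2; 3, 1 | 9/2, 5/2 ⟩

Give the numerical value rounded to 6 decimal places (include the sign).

triangle: 1!*4!*5!/11! = 2880/39916800
(j±m)!: 4!*1!*4!*2!*7!*2! = 11612160
prefactor² = (2J+1)*Δ*N² = 92160/11
  k=0: +1/(0!*1!*1!*4!*3!*1!) = 1/144
  k=1: −1/(1!*0!*0!*3!*4!*2!) = -1/288
Σ = 1/288  ⇒  CG² = 92160/11*1/288² = 10/99
CG = +√(10/99) = +0.317821

+√(10/99) ≈ +0.317821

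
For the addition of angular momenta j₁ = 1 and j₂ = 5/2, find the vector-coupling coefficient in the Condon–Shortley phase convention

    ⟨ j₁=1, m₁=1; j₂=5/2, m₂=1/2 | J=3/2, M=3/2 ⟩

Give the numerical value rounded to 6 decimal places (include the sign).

+0.258199

j₁+j₂−J=2  J+j₁−j₂=0  J−j₁+j₂=3  j₁+j₂+J+1=6
(j₁±m₁, j₂±m₂, J±M) = (2,0,3,2,3,0)
P² = 48/5
sum k=0..0:
  [0] +1/12 = 1/12
S = 1/12
C² = P²·S² = 1/15 ; C = +0.258199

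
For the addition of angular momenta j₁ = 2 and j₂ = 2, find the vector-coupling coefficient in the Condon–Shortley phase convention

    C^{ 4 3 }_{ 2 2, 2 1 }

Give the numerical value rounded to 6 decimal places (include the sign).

triangle: 0!×4!×4!/9! = 576/362880
(j±m)!: 4!×0!×3!×1!×7!×1! = 725760
prefactor² = (2J+1)×Δ×N² = 10368
  k=0: +1/(0!×0!×0!×3!×4!×1!) = 1/144
Σ = 1/144  ⇒  CG² = 10368×1/144² = 1/2
CG = +√(1/2) = +0.707107

+0.707107  (= +√(1/2))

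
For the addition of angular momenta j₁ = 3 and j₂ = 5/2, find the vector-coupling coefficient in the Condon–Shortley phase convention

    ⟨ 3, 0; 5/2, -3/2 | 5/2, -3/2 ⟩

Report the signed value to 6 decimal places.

-0.483046

triangle: 3!×3!×2!/9! = 72/362880
(j±m)!: 3!×3!×1!×4!×1!×4! = 20736
prefactor² = (2J+1)×Δ×N² = 864/35
  k=0: +1/(0!×3!×3!×1!×0!×1!) = 1/36
  k=1: −1/(1!×2!×2!×0!×1!×2!) = -1/8
Σ = -7/72  ⇒  CG² = 864/35×(-7/72)² = 7/30
CG = −√(7/30) = -0.483046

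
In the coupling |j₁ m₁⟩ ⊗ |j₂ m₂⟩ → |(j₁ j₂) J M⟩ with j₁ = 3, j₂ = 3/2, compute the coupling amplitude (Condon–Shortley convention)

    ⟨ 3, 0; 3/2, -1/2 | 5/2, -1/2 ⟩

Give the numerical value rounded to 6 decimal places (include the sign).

√[6·2!4!1!/8! · 3!3!1!2!2!3!] = √(216/35)
  +(−1)^0/∏(0,2,3,1,1,0)! = 1/12  (running 1/12)
  +(−1)^1/∏(1,1,2,0,2,1)! = -1/4  (running -1/6)
⟨..|..⟩ = √(216/35)·(-1/6) = -0.414039

−√(6/35) ≈ -0.414039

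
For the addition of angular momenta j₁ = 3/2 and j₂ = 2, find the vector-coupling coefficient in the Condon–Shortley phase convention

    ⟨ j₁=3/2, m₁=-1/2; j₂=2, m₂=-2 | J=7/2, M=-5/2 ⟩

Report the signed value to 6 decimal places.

j₁+j₂−J=0  J+j₁−j₂=3  J−j₁+j₂=4  j₁+j₂+J+1=8
(j₁±m₁, j₂±m₂, J±M) = (1,2,0,4,1,6)
P² = 6912/7
sum k=0..0:
  [0] +1/48 = 1/48
S = 1/48
C² = P²·S² = 3/7 ; C = +0.654654

+0.654654  (= +√(3/7))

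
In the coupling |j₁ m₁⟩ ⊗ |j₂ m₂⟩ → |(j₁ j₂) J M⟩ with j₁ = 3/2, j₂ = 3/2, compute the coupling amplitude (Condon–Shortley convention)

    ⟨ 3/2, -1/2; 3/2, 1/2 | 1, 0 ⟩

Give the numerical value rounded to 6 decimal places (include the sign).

−√(1/20) ≈ -0.223607

√[3·2!1!1!/5! · 1!2!2!1!1!1!] = √(1/5)
  +(−1)^1/∏(1,1,1,1,0,0)! = -1  (running -1)
  +(−1)^2/∏(2,0,0,0,1,1)! = 1/2  (running -1/2)
⟨..|..⟩ = √(1/5)·(-1/2) = -0.223607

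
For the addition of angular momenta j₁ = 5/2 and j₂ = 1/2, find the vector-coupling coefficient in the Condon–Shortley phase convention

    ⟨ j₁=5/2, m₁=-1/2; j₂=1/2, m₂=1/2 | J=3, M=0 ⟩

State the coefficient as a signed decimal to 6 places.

√[7·0!5!1!/7! · 2!3!1!0!3!3!] = √(72)
  +(−1)^0/∏(0,0,3,1,2,0)! = 1/12  (running 1/12)
⟨..|..⟩ = √(72)·(1/12) = +0.707107

+√(1/2) ≈ +0.707107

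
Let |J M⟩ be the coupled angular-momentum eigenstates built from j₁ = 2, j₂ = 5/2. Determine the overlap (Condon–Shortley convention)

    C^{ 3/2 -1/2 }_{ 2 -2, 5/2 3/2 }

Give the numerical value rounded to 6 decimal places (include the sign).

-0.552052

triangle: 3!·1!·2!/7! = 12/5040
(j±m)!: 0!·4!·4!·1!·1!·2! = 1152
prefactor² = (2J+1)·Δ·N² = 384/35
  k=3: −1/(3!·0!·1!·1!·0!·1!) = -1/6
Σ = -1/6  ⇒  CG² = 384/35·(-1/6)² = 32/105
CG = −√(32/105) = -0.552052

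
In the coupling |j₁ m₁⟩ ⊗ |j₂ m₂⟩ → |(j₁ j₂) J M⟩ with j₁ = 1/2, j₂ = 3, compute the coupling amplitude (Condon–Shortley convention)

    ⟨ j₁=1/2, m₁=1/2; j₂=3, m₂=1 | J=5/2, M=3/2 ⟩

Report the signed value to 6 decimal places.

j₁+j₂−J=1  J+j₁−j₂=0  J−j₁+j₂=5  j₁+j₂+J+1=7
(j₁±m₁, j₂±m₂, J±M) = (1,0,4,2,4,1)
P² = 1152/7
sum k=0..0:
  [0] +1/24 = 1/24
S = 1/24
C² = P²·S² = 2/7 ; C = +0.534522

+0.534522  (= +√(2/7))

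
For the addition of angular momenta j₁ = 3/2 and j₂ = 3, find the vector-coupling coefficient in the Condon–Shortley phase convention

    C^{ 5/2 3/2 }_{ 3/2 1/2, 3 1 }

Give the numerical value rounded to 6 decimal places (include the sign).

√[6·2!1!4!/8! · 2!1!4!2!4!1!] = √(576/35)
  +(−1)^0/∏(0,2,1,4,0,0)! = 1/48  (running 1/48)
  +(−1)^1/∏(1,1,0,3,1,1)! = -1/6  (running -7/48)
⟨..|..⟩ = √(576/35)·(-7/48) = -0.591608

−√(7/20) ≈ -0.591608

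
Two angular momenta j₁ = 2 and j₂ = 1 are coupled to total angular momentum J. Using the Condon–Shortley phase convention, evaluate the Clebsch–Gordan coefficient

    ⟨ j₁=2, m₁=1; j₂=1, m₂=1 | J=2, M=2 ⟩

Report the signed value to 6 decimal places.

−√(1/3) ≈ -0.577350

√[5·1!3!1!/6! · 3!1!2!0!4!0!] = √(12)
  +(−1)^1/∏(1,0,0,1,3,0)! = -1/6  (running -1/6)
⟨..|..⟩ = √(12)·(-1/6) = -0.577350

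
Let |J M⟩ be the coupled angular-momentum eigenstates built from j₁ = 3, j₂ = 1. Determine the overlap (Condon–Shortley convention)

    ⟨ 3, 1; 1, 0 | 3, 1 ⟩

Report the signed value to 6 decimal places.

+√(1/12) ≈ +0.288675

triangle: 1!·5!·1!/8! = 120/40320
(j±m)!: 4!·2!·1!·1!·4!·2! = 2304
prefactor² = (2J+1)·Δ·N² = 48
  k=0: +1/(0!·1!·2!·1!·3!·0!) = 1/12
  k=1: −1/(1!·0!·1!·0!·4!·1!) = -1/24
Σ = 1/24  ⇒  CG² = 48·1/24² = 1/12
CG = +√(1/12) = +0.288675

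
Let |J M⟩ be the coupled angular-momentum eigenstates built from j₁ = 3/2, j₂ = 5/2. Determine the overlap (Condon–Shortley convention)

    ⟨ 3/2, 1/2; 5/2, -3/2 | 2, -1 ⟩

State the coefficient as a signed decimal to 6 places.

triangle: 2!*1!*3!/7! = 12/5040
(j±m)!: 2!*1!*1!*4!*1!*3! = 288
prefactor² = (2J+1)*Δ*N² = 24/7
  k=0: +1/(0!*2!*1!*1!*0!*2!) = 1/4
  k=1: −1/(1!*1!*0!*0!*1!*3!) = -1/6
Σ = 1/12  ⇒  CG² = 24/7*1/12² = 1/42
CG = +√(1/42) = +0.154303

+√(1/42) ≈ +0.154303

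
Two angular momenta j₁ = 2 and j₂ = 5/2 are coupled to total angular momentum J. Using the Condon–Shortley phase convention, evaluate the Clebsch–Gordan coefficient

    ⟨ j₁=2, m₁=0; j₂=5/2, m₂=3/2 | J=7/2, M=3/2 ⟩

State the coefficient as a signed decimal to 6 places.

−√(2/7) = -0.534522

j₁+j₂−J=1  J+j₁−j₂=3  J−j₁+j₂=4  j₁+j₂+J+1=9
(j₁±m₁, j₂±m₂, J±M) = (2,2,4,1,5,2)
P² = 512/7
sum k=0..1:
  [0] +1/48 = 1/48
  [1] −1/12 = -1/12
S = -1/16
C² = P²·S² = 2/7 ; C = -0.534522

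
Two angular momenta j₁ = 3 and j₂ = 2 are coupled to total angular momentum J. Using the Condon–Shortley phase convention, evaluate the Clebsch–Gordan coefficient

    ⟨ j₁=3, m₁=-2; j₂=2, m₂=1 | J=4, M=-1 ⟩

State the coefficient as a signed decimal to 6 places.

triangle: 1!×5!×3!/10! = 720/3628800
(j±m)!: 1!×5!×3!×1!×3!×5! = 518400
prefactor² = (2J+1)×Δ×N² = 6480/7
  k=0: +1/(0!×1!×5!×3!×0!×0!) = 1/720
  k=1: −1/(1!×0!×4!×2!×1!×1!) = -1/48
Σ = -7/360  ⇒  CG² = 6480/7×(-7/360)² = 7/20
CG = −√(7/20) = -0.591608

-0.591608  (= −√(7/20))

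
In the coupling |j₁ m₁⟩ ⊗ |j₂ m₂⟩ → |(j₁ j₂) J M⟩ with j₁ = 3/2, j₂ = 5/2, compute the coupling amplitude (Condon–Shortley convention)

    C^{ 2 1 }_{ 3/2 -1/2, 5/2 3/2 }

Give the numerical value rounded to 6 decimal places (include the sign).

+0.154303

triangle: 2!×1!×3!/7! = 12/5040
(j±m)!: 1!×2!×4!×1!×3!×1! = 288
prefactor² = (2J+1)×Δ×N² = 24/7
  k=1: −1/(1!×1!×1!×3!×0!×0!) = -1/6
  k=2: +1/(2!×0!×0!×2!×1!×1!) = 1/4
Σ = 1/12  ⇒  CG² = 24/7×1/12² = 1/42
CG = +√(1/42) = +0.154303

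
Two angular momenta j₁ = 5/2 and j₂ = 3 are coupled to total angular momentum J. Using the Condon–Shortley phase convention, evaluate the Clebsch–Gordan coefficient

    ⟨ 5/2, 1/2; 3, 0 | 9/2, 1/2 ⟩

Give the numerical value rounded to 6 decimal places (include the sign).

+√(10/231) = +0.208063

triangle: 1!×4!×5!/11! = 2880/39916800
(j±m)!: 3!×2!×3!×3!×5!×4! = 1244160
prefactor² = (2J+1)×Δ×N² = 69120/77
  k=0: +1/(0!×1!×2!×3!×2!×2!) = 1/48
  k=1: −1/(1!×0!×1!×2!×3!×3!) = -1/72
Σ = 1/144  ⇒  CG² = 69120/77×1/144² = 10/231
CG = +√(10/231) = +0.208063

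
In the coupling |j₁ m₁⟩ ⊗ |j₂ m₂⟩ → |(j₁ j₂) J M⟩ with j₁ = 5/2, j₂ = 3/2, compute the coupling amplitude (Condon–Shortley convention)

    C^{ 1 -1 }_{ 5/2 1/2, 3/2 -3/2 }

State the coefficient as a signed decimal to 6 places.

+0.223607  (= +√(1/20))

j₁+j₂−J=3  J+j₁−j₂=2  J−j₁+j₂=0  j₁+j₂+J+1=6
(j₁±m₁, j₂±m₂, J±M) = (3,2,0,3,0,2)
P² = 36/5
sum k=0..0:
  [0] +1/12 = 1/12
S = 1/12
C² = P²·S² = 1/20 ; C = +0.223607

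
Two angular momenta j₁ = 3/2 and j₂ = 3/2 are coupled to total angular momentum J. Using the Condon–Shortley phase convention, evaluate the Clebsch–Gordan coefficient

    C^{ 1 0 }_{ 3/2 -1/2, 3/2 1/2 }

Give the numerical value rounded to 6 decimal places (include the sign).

-0.223607

j₁+j₂−J=2  J+j₁−j₂=1  J−j₁+j₂=1  j₁+j₂+J+1=5
(j₁±m₁, j₂±m₂, J±M) = (1,2,2,1,1,1)
P² = 1/5
sum k=1..2:
  [1] −1/1 = -1
  [2] +1/2 = 1/2
S = -1/2
C² = P²·S² = 1/20 ; C = -0.223607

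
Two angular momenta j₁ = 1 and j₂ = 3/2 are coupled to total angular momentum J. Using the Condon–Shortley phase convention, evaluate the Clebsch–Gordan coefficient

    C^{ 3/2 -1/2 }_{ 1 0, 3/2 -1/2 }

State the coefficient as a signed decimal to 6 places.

+0.258199  (= +√(1/15))

j₁+j₂−J=1  J+j₁−j₂=1  J−j₁+j₂=2  j₁+j₂+J+1=5
(j₁±m₁, j₂±m₂, J±M) = (1,1,1,2,1,2)
P² = 4/15
sum k=0..1:
  [0] +1/1 = 1
  [1] −1/2 = -1/2
S = 1/2
C² = P²·S² = 1/15 ; C = +0.258199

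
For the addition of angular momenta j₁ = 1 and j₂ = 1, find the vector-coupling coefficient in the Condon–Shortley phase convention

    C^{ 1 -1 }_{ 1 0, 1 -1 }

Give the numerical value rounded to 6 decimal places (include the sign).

triangle: 1!·1!·1!/4! = 1/24
(j±m)!: 1!·1!·0!·2!·0!·2! = 4
prefactor² = (2J+1)·Δ·N² = 1/2
  k=0: +1/(0!·1!·1!·0!·0!·1!) = 1
Σ = 1  ⇒  CG² = 1/2·1² = 1/2
CG = +√(1/2) = +0.707107

+√(1/2) ≈ +0.707107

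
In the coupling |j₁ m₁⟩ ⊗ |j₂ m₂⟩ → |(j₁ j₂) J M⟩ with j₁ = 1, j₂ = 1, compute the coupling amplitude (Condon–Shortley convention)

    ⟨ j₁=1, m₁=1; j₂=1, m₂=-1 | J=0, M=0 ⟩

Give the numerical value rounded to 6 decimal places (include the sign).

√[1·2!0!0!/3! · 2!0!0!2!0!0!] = √(4/3)
  +(−1)^0/∏(0,2,0,0,0,0)! = 1/2  (running 1/2)
⟨..|..⟩ = √(4/3)·(1/2) = +0.577350

+√(1/3) = +0.577350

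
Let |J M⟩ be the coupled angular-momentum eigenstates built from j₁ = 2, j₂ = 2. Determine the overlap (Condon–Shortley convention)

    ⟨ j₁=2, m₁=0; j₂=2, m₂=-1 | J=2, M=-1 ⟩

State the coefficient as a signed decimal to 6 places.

−√(1/14) = -0.267261

√[5·2!2!2!/7! · 2!2!1!3!1!3!] = √(8/7)
  +(−1)^0/∏(0,2,2,1,0,1)! = 1/4  (running 1/4)
  +(−1)^1/∏(1,1,1,0,1,2)! = -1/2  (running -1/4)
⟨..|..⟩ = √(8/7)·(-1/4) = -0.267261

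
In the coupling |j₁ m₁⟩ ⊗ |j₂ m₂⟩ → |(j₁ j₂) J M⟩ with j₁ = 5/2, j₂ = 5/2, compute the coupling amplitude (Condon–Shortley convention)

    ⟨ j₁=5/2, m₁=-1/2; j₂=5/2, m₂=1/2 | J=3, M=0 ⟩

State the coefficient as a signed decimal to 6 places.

−√(4/45) = -0.298142

triangle: 2!·3!·3!/9! = 72/362880
(j±m)!: 2!·3!·3!·2!·3!·3! = 5184
prefactor² = (2J+1)·Δ·N² = 36/5
  k=0: +1/(0!·2!·3!·3!·0!·0!) = 1/72
  k=1: −1/(1!·1!·2!·2!·1!·1!) = -1/4
  k=2: +1/(2!·0!·1!·1!·2!·2!) = 1/8
Σ = -1/9  ⇒  CG² = 36/5·(-1/9)² = 4/45
CG = −√(4/45) = -0.298142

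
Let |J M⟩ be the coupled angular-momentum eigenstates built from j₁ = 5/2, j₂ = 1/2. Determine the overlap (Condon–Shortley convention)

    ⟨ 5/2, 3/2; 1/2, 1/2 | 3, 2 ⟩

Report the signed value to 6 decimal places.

+0.912871

√[7·0!5!1!/7! · 4!1!1!0!5!1!] = √(480)
  +(−1)^0/∏(0,0,1,1,4,0)! = 1/24  (running 1/24)
⟨..|..⟩ = √(480)·(1/24) = +0.912871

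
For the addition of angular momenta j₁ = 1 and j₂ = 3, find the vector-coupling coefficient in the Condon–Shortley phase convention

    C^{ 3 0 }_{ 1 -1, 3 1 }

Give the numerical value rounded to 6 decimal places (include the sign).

-0.707107  (= −√(1/2))

√[7·1!1!5!/8! · 0!2!4!2!3!3!] = √(72)
  +(−1)^1/∏(1,0,1,3,0,2)! = -1/12  (running -1/12)
⟨..|..⟩ = √(72)·(-1/12) = -0.707107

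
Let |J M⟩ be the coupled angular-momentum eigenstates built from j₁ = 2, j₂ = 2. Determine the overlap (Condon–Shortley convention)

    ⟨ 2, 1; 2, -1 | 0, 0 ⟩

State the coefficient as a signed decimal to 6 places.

-0.447214  (= −√(1/5))

√[1·4!0!0!/5! · 3!1!1!3!0!0!] = √(36/5)
  +(−1)^1/∏(1,3,0,0,0,0)! = -1/6  (running -1/6)
⟨..|..⟩ = √(36/5)·(-1/6) = -0.447214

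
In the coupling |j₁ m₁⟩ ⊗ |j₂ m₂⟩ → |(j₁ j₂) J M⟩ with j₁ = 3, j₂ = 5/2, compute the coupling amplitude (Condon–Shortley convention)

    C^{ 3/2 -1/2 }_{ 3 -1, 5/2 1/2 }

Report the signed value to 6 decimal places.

−√(1/105) ≈ -0.097590

√[4·4!2!1!/8! · 2!4!3!2!1!2!] = √(192/35)
  +(−1)^2/∏(2,2,2,1,0,0)! = 1/8  (running 1/8)
  +(−1)^3/∏(3,1,1,0,1,1)! = -1/6  (running -1/24)
⟨..|..⟩ = √(192/35)·(-1/24) = -0.097590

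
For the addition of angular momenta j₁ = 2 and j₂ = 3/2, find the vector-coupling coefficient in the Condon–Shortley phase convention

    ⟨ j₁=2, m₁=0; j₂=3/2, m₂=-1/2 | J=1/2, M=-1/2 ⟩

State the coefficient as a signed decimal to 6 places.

j₁+j₂−J=3  J+j₁−j₂=1  J−j₁+j₂=0  j₁+j₂+J+1=5
(j₁±m₁, j₂±m₂, J±M) = (2,2,1,2,0,1)
P² = 4/5
sum k=1..1:
  [1] −1/2 = -1/2
S = -1/2
C² = P²·S² = 1/5 ; C = -0.447214

-0.447214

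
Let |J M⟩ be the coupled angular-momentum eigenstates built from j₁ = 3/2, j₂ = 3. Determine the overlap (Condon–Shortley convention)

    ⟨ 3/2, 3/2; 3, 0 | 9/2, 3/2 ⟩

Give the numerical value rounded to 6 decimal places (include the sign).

j₁+j₂−J=0  J+j₁−j₂=3  J−j₁+j₂=6  j₁+j₂+J+1=10
(j₁±m₁, j₂±m₂, J±M) = (3,0,3,3,6,3)
P² = 77760/7
sum k=0..0:
  [0] +1/216 = 1/216
S = 1/216
C² = P²·S² = 5/21 ; C = +0.487950

+0.487950  (= +√(5/21))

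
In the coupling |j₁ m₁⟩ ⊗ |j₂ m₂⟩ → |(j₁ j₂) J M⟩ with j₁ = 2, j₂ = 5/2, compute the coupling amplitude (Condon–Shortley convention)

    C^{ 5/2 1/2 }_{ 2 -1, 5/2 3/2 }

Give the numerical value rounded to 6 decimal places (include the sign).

j₁+j₂−J=2  J+j₁−j₂=2  J−j₁+j₂=3  j₁+j₂+J+1=8
(j₁±m₁, j₂±m₂, J±M) = (1,3,4,1,3,2)
P² = 216/35
sum k=1..2:
  [1] −1/12 = -1/12
  [2] +1/4 = 1/4
S = 1/6
C² = P²·S² = 6/35 ; C = +0.414039

+0.414039  (= +√(6/35))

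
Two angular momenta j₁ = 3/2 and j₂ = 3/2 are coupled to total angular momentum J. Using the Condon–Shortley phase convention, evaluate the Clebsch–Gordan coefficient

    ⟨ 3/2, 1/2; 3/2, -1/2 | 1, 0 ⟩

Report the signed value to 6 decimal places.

-0.223607  (= −√(1/20))

triangle: 2!×1!×1!/5! = 2/120
(j±m)!: 2!×1!×1!×2!×1!×1! = 4
prefactor² = (2J+1)×Δ×N² = 1/5
  k=0: +1/(0!×2!×1!×1!×0!×0!) = 1/2
  k=1: −1/(1!×1!×0!×0!×1!×1!) = -1
Σ = -1/2  ⇒  CG² = 1/5×(-1/2)² = 1/20
CG = −√(1/20) = -0.223607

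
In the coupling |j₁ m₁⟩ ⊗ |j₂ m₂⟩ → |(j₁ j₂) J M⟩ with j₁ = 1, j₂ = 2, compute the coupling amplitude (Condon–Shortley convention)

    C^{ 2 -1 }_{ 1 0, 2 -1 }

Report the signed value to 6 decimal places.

j₁+j₂−J=1  J+j₁−j₂=1  J−j₁+j₂=3  j₁+j₂+J+1=6
(j₁±m₁, j₂±m₂, J±M) = (1,1,1,3,1,3)
P² = 3/2
sum k=0..1:
  [0] +1/2 = 1/2
  [1] −1/6 = -1/6
S = 1/3
C² = P²·S² = 1/6 ; C = +0.408248

+0.408248  (= +√(1/6))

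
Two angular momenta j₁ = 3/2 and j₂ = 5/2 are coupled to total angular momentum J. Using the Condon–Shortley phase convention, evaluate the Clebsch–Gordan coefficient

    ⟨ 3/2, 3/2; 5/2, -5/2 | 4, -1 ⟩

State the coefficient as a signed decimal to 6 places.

+√(1/56) = +0.133631

√[9·0!3!5!/9! · 3!0!0!5!3!5!] = √(64800/7)
  +(−1)^0/∏(0,0,0,0,3,5)! = 1/720  (running 1/720)
⟨..|..⟩ = √(64800/7)·(1/720) = +0.133631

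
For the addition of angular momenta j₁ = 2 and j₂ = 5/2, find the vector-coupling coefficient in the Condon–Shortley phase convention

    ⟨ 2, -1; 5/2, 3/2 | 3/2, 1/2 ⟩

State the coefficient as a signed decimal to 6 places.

+√(2/105) = +0.138013

triangle: 3!·1!·2!/7! = 12/5040
(j±m)!: 1!·3!·4!·1!·2!·1! = 288
prefactor² = (2J+1)·Δ·N² = 96/35
  k=2: +1/(2!·1!·1!·2!·0!·0!) = 1/4
  k=3: −1/(3!·0!·0!·1!·1!·1!) = -1/6
Σ = 1/12  ⇒  CG² = 96/35·1/12² = 2/105
CG = +√(2/105) = +0.138013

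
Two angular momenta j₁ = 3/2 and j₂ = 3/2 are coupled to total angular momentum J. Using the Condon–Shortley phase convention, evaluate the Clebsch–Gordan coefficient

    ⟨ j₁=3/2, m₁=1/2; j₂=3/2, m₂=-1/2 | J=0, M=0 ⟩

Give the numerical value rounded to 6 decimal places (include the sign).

-0.500000  (= −√(1/4))

j₁+j₂−J=3  J+j₁−j₂=0  J−j₁+j₂=0  j₁+j₂+J+1=4
(j₁±m₁, j₂±m₂, J±M) = (2,1,1,2,0,0)
P² = 1
sum k=1..1:
  [1] −1/2 = -1/2
S = -1/2
C² = P²·S² = 1/4 ; C = -0.500000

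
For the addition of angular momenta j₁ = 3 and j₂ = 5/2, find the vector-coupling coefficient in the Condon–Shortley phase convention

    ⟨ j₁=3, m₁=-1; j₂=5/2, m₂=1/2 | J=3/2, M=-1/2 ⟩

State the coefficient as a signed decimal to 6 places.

j₁+j₂−J=4  J+j₁−j₂=2  J−j₁+j₂=1  j₁+j₂+J+1=8
(j₁±m₁, j₂±m₂, J±M) = (2,4,3,2,1,2)
P² = 192/35
sum k=2..3:
  [2] +1/8 = 1/8
  [3] −1/6 = -1/6
S = -1/24
C² = P²·S² = 1/105 ; C = -0.097590

−√(1/105) = -0.097590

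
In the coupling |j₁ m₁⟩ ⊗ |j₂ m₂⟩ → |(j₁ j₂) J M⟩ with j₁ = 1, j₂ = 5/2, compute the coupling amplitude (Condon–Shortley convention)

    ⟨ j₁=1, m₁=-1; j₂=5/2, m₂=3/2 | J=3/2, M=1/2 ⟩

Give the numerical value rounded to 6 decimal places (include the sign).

+0.632456

triangle: 2!·0!·3!/6! = 12/720
(j±m)!: 0!·2!·4!·1!·2!·1! = 96
prefactor² = (2J+1)·Δ·N² = 32/5
  k=2: +1/(2!·0!·0!·2!·0!·1!) = 1/4
Σ = 1/4  ⇒  CG² = 32/5·1/4² = 2/5
CG = +√(2/5) = +0.632456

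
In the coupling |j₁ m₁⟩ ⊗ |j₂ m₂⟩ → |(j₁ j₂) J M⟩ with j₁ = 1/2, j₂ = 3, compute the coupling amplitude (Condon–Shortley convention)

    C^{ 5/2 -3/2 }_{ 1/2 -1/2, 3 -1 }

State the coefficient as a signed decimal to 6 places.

−√(2/7) ≈ -0.534522

√[6·1!0!5!/7! · 0!1!2!4!1!4!] = √(1152/7)
  +(−1)^1/∏(1,0,0,1,0,4)! = -1/24  (running -1/24)
⟨..|..⟩ = √(1152/7)·(-1/24) = -0.534522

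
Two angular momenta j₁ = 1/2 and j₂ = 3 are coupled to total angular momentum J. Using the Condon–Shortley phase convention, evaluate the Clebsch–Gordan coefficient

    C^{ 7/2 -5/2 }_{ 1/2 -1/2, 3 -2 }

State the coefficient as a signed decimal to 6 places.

√[8·0!1!6!/8! · 0!1!1!5!1!6!] = √(86400/7)
  +(−1)^0/∏(0,0,1,1,0,5)! = 1/120  (running 1/120)
⟨..|..⟩ = √(86400/7)·(1/120) = +0.925820

+0.925820  (= +√(6/7))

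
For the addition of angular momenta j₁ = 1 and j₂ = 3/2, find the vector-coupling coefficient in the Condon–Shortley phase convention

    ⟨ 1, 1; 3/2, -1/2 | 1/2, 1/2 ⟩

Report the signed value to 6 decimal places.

+0.408248

j₁+j₂−J=2  J+j₁−j₂=0  J−j₁+j₂=1  j₁+j₂+J+1=4
(j₁±m₁, j₂±m₂, J±M) = (2,0,1,2,1,0)
P² = 2/3
sum k=0..0:
  [0] +1/2 = 1/2
S = 1/2
C² = P²·S² = 1/6 ; C = +0.408248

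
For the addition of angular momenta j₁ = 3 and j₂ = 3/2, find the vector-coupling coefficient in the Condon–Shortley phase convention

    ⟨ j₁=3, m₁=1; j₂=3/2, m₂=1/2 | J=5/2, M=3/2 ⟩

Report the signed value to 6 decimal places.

−√(7/20) ≈ -0.591608

j₁+j₂−J=2  J+j₁−j₂=4  J−j₁+j₂=1  j₁+j₂+J+1=8
(j₁±m₁, j₂±m₂, J±M) = (4,2,2,1,4,1)
P² = 576/35
sum k=1..2:
  [1] −1/6 = -1/6
  [2] +1/48 = 1/48
S = -7/48
C² = P²·S² = 7/20 ; C = -0.591608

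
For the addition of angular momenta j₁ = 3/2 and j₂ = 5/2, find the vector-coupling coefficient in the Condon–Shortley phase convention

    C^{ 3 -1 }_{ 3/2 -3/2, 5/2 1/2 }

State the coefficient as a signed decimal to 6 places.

-0.670820

triangle: 1!*2!*4!/8! = 48/40320
(j±m)!: 0!*3!*3!*2!*2!*4! = 3456
prefactor² = (2J+1)*Δ*N² = 144/5
  k=1: −1/(1!*0!*2!*2!*0!*2!) = -1/8
Σ = -1/8  ⇒  CG² = 144/5*(-1/8)² = 9/20
CG = −√(9/20) = -0.670820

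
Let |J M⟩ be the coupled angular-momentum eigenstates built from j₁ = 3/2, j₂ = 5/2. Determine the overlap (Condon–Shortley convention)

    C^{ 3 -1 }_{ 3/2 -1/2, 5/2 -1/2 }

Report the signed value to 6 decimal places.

triangle: 1!·2!·4!/8! = 48/40320
(j±m)!: 1!·2!·2!·3!·2!·4! = 1152
prefactor² = (2J+1)·Δ·N² = 48/5
  k=0: +1/(0!·1!·2!·2!·0!·2!) = 1/8
  k=1: −1/(1!·0!·1!·1!·1!·3!) = -1/6
Σ = -1/24  ⇒  CG² = 48/5·(-1/24)² = 1/60
CG = −√(1/60) = -0.129099

-0.129099  (= −√(1/60))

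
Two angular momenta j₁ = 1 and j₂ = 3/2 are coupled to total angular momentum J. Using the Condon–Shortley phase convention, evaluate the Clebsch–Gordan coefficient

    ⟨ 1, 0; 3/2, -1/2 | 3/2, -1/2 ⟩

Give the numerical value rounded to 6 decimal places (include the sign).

√[4·1!1!2!/5! · 1!1!1!2!1!2!] = √(4/15)
  +(−1)^0/∏(0,1,1,1,0,1)! = 1  (running 1)
  +(−1)^1/∏(1,0,0,0,1,2)! = -1/2  (running 1/2)
⟨..|..⟩ = √(4/15)·(1/2) = +0.258199

+√(1/15) = +0.258199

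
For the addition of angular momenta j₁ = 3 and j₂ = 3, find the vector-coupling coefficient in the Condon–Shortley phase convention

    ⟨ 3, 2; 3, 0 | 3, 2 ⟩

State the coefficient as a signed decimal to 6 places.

j₁+j₂−J=3  J+j₁−j₂=3  J−j₁+j₂=3  j₁+j₂+J+1=10
(j₁±m₁, j₂±m₂, J±M) = (5,1,3,3,5,1)
P² = 216
sum k=0..1:
  [0] +1/72 = 1/72
  [1] −1/24 = -1/24
S = -1/36
C² = P²·S² = 1/6 ; C = -0.408248

-0.408248  (= −√(1/6))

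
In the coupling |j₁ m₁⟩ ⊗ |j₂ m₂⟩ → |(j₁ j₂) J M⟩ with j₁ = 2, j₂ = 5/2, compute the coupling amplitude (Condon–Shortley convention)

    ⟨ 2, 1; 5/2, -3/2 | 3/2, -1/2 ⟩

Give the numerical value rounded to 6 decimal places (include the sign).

-0.138013  (= −√(2/105))

triangle: 3!*1!*2!/7! = 12/5040
(j±m)!: 3!*1!*1!*4!*1!*2! = 288
prefactor² = (2J+1)*Δ*N² = 96/35
  k=0: +1/(0!*3!*1!*1!*0!*1!) = 1/6
  k=1: −1/(1!*2!*0!*0!*1!*2!) = -1/4
Σ = -1/12  ⇒  CG² = 96/35*(-1/12)² = 2/105
CG = −√(2/105) = -0.138013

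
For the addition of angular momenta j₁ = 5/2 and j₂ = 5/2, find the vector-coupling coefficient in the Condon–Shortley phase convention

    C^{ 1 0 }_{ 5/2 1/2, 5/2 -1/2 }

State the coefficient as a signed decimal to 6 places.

√[3·4!1!1!/7! · 3!2!2!3!1!1!] = √(72/35)
  +(−1)^1/∏(1,3,1,1,0,0)! = -1/6  (running -1/6)
  +(−1)^2/∏(2,2,0,0,1,1)! = 1/4  (running 1/12)
⟨..|..⟩ = √(72/35)·(1/12) = +0.119523

+√(1/70) = +0.119523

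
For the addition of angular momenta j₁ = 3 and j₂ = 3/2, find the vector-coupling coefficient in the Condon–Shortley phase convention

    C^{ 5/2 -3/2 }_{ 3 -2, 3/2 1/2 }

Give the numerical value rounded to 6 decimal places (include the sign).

√[6·2!4!1!/8! · 1!5!2!1!1!4!] = √(288/7)
  +(−1)^1/∏(1,1,4,1,0,0)! = -1/24  (running -1/24)
  +(−1)^2/∏(2,0,3,0,1,1)! = 1/12  (running 1/24)
⟨..|..⟩ = √(288/7)·(1/24) = +0.267261

+0.267261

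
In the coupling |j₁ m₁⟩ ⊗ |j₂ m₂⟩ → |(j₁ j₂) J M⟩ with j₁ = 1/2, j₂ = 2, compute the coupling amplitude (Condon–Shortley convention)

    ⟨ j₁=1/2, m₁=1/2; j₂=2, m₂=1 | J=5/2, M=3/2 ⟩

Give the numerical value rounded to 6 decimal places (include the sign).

√[6·0!1!4!/6! · 1!0!3!1!4!1!] = √(144/5)
  +(−1)^0/∏(0,0,0,3,1,1)! = 1/6  (running 1/6)
⟨..|..⟩ = √(144/5)·(1/6) = +0.894427

+0.894427  (= +√(4/5))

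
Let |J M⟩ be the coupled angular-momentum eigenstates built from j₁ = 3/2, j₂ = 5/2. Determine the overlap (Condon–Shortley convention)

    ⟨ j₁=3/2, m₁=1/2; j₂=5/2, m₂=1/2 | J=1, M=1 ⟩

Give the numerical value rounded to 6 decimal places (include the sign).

triangle: 3!·0!·2!/6! = 12/720
(j±m)!: 2!·1!·3!·2!·2!·0! = 48
prefactor² = (2J+1)·Δ·N² = 12/5
  k=1: −1/(1!·2!·0!·2!·0!·0!) = -1/4
Σ = -1/4  ⇒  CG² = 12/5·(-1/4)² = 3/20
CG = −√(3/20) = -0.387298

−√(3/20) = -0.387298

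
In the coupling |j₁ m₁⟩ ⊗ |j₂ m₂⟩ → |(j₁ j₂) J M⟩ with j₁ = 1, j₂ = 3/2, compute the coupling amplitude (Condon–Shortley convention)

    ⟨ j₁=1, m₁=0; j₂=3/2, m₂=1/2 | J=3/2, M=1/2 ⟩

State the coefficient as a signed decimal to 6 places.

−√(1/15) ≈ -0.258199

√[4·1!1!2!/5! · 1!1!2!1!2!1!] = √(4/15)
  +(−1)^0/∏(0,1,1,2,0,0)! = 1/2  (running 1/2)
  +(−1)^1/∏(1,0,0,1,1,1)! = -1  (running -1/2)
⟨..|..⟩ = √(4/15)·(-1/2) = -0.258199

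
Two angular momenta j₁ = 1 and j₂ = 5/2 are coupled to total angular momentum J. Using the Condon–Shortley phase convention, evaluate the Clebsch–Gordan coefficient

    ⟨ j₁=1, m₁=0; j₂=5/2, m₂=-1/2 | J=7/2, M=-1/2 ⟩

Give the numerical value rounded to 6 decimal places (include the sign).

√[8·0!2!5!/8! · 1!1!2!3!3!4!] = √(576/7)
  +(−1)^0/∏(0,0,1,2,1,3)! = 1/12  (running 1/12)
⟨..|..⟩ = √(576/7)·(1/12) = +0.755929

+√(4/7) ≈ +0.755929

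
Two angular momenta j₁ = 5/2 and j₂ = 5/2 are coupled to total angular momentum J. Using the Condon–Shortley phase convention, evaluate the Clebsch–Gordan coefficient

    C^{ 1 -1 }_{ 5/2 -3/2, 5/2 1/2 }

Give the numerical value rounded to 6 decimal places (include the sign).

triangle: 4!·1!·1!/7! = 24/5040
(j±m)!: 1!·4!·3!·2!·0!·2! = 576
prefactor² = (2J+1)·Δ·N² = 288/35
  k=3: −1/(3!·1!·1!·0!·0!·1!) = -1/6
Σ = -1/6  ⇒  CG² = 288/35·(-1/6)² = 8/35
CG = −√(8/35) = -0.478091

-0.478091  (= −√(8/35))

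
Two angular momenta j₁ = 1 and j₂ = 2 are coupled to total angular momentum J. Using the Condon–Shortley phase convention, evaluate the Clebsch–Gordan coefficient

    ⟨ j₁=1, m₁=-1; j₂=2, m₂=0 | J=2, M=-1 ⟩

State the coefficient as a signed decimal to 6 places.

√[5·1!1!3!/6! · 0!2!2!2!1!3!] = √(2)
  +(−1)^1/∏(1,0,1,1,0,2)! = -1/2  (running -1/2)
⟨..|..⟩ = √(2)·(-1/2) = -0.707107

-0.707107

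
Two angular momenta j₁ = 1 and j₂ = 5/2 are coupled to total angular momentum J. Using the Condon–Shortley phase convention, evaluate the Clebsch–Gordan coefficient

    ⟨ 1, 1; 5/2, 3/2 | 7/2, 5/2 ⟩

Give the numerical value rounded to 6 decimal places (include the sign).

j₁+j₂−J=0  J+j₁−j₂=2  J−j₁+j₂=5  j₁+j₂+J+1=8
(j₁±m₁, j₂±m₂, J±M) = (2,0,4,1,6,1)
P² = 11520/7
sum k=0..0:
  [0] +1/48 = 1/48
S = 1/48
C² = P²·S² = 5/7 ; C = +0.845154

+0.845154  (= +√(5/7))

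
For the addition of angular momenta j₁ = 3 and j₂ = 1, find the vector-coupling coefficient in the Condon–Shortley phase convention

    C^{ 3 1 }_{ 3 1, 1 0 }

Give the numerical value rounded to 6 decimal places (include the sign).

triangle: 1!·5!·1!/8! = 120/40320
(j±m)!: 4!·2!·1!·1!·4!·2! = 2304
prefactor² = (2J+1)·Δ·N² = 48
  k=0: +1/(0!·1!·2!·1!·3!·0!) = 1/12
  k=1: −1/(1!·0!·1!·0!·4!·1!) = -1/24
Σ = 1/24  ⇒  CG² = 48·1/24² = 1/12
CG = +√(1/12) = +0.288675

+0.288675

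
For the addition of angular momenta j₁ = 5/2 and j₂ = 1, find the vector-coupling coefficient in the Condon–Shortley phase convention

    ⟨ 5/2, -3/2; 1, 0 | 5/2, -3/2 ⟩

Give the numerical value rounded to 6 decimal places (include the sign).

-0.507093

triangle: 1!·4!·1!/7! = 24/5040
(j±m)!: 1!·4!·1!·1!·1!·4! = 576
prefactor² = (2J+1)·Δ·N² = 576/35
  k=0: +1/(0!·1!·4!·1!·0!·0!) = 1/24
  k=1: −1/(1!·0!·3!·0!·1!·1!) = -1/6
Σ = -1/8  ⇒  CG² = 576/35·(-1/8)² = 9/35
CG = −√(9/35) = -0.507093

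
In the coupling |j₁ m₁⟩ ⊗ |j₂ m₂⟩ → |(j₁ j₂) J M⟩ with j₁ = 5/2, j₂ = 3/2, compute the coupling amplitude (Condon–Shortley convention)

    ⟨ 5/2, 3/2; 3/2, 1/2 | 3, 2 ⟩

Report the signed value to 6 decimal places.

+0.288675

√[7·1!4!2!/8! · 4!1!2!1!5!1!] = √(48)
  +(−1)^0/∏(0,1,1,2,3,0)! = 1/12  (running 1/12)
  +(−1)^1/∏(1,0,0,1,4,1)! = -1/24  (running 1/24)
⟨..|..⟩ = √(48)·(1/24) = +0.288675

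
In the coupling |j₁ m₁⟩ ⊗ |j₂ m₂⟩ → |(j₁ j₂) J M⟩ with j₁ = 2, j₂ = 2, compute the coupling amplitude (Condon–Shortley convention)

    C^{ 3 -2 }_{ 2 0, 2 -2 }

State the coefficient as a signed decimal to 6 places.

+0.707107

√[7·1!3!3!/8! · 2!2!0!4!1!5!] = √(72)
  +(−1)^0/∏(0,1,2,0,1,3)! = 1/12  (running 1/12)
⟨..|..⟩ = √(72)·(1/12) = +0.707107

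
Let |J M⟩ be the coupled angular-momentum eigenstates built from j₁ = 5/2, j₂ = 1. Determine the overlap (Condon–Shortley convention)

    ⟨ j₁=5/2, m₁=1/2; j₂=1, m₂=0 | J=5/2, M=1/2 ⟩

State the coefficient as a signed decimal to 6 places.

j₁+j₂−J=1  J+j₁−j₂=4  J−j₁+j₂=1  j₁+j₂+J+1=7
(j₁±m₁, j₂±m₂, J±M) = (3,2,1,1,3,2)
P² = 144/35
sum k=0..1:
  [0] +1/4 = 1/4
  [1] −1/6 = -1/6
S = 1/12
C² = P²·S² = 1/35 ; C = +0.169031

+0.169031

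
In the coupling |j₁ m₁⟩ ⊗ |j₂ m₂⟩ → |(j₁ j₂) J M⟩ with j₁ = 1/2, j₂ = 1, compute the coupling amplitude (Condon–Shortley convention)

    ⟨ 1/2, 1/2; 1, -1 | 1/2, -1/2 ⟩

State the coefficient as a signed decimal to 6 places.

j₁+j₂−J=1  J+j₁−j₂=0  J−j₁+j₂=1  j₁+j₂+J+1=3
(j₁±m₁, j₂±m₂, J±M) = (1,0,0,2,0,1)
P² = 2/3
sum k=0..0:
  [0] +1/1 = 1
S = 1
C² = P²·S² = 2/3 ; C = +0.816497

+0.816497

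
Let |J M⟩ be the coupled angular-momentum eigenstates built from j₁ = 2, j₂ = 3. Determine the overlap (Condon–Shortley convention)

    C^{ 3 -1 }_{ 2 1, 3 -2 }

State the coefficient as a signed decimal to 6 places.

+√(1/4) = +0.500000

triangle: 2!·2!·4!/9! = 96/362880
(j±m)!: 3!·1!·1!·5!·2!·4! = 34560
prefactor² = (2J+1)·Δ·N² = 64
  k=0: +1/(0!·2!·1!·1!·1!·3!) = 1/12
  k=1: −1/(1!·1!·0!·0!·2!·4!) = -1/48
Σ = 1/16  ⇒  CG² = 64·1/16² = 1/4
CG = +√(1/4) = +0.500000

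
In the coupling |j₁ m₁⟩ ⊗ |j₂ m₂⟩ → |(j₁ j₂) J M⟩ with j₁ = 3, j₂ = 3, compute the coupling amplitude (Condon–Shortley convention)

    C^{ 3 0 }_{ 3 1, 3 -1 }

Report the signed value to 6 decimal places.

-0.408248

√[7·3!3!3!/10! · 4!2!2!4!3!3!] = √(864/25)
  +(−1)^0/∏(0,3,2,2,1,1)! = 1/24  (running 1/24)
  +(−1)^1/∏(1,2,1,1,2,2)! = -1/8  (running -1/12)
  +(−1)^2/∏(2,1,0,0,3,3)! = 1/72  (running -5/72)
⟨..|..⟩ = √(864/25)·(-5/72) = -0.408248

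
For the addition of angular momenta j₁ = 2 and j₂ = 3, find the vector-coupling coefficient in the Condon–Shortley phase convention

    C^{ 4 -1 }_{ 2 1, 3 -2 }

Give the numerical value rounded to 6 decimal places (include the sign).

+0.591608  (= +√(7/20))

j₁+j₂−J=1  J+j₁−j₂=3  J−j₁+j₂=5  j₁+j₂+J+1=10
(j₁±m₁, j₂±m₂, J±M) = (3,1,1,5,3,5)
P² = 6480/7
sum k=0..1:
  [0] +1/48 = 1/48
  [1] −1/720 = -1/720
S = 7/360
C² = P²·S² = 7/20 ; C = +0.591608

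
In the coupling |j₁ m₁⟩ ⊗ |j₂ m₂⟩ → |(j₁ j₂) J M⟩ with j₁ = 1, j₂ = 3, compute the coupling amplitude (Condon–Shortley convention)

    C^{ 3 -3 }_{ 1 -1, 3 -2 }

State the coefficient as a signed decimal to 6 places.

j₁+j₂−J=1  J+j₁−j₂=1  J−j₁+j₂=5  j₁+j₂+J+1=8
(j₁±m₁, j₂±m₂, J±M) = (0,2,1,5,0,6)
P² = 3600
sum k=1..1:
  [1] −1/120 = -1/120
S = -1/120
C² = P²·S² = 1/4 ; C = -0.500000

-0.500000  (= −√(1/4))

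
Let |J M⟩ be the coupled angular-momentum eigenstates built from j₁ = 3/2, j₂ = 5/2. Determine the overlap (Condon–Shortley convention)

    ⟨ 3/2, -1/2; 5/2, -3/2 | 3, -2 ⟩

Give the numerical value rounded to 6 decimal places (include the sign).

+√(1/12) = +0.288675

j₁+j₂−J=1  J+j₁−j₂=2  J−j₁+j₂=4  j₁+j₂+J+1=8
(j₁±m₁, j₂±m₂, J±M) = (1,2,1,4,1,5)
P² = 48
sum k=0..1:
  [0] +1/12 = 1/12
  [1] −1/24 = -1/24
S = 1/24
C² = P²·S² = 1/12 ; C = +0.288675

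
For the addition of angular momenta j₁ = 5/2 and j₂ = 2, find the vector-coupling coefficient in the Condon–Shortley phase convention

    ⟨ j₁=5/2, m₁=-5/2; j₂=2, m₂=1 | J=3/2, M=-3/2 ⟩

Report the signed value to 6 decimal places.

√[4·3!2!1!/7! · 0!5!3!1!0!3!] = √(288/7)
  +(−1)^3/∏(3,0,2,0,0,1)! = -1/12  (running -1/12)
⟨..|..⟩ = √(288/7)·(-1/12) = -0.534522

−√(2/7) ≈ -0.534522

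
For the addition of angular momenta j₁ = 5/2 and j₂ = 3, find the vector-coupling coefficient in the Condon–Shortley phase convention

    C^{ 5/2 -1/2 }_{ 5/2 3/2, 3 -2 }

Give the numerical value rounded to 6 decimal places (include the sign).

+0.267261

j₁+j₂−J=3  J+j₁−j₂=2  J−j₁+j₂=3  j₁+j₂+J+1=9
(j₁±m₁, j₂±m₂, J±M) = (4,1,1,5,2,3)
P² = 288/7
sum k=0..1:
  [0] +1/12 = 1/12
  [1] −1/24 = -1/24
S = 1/24
C² = P²·S² = 1/14 ; C = +0.267261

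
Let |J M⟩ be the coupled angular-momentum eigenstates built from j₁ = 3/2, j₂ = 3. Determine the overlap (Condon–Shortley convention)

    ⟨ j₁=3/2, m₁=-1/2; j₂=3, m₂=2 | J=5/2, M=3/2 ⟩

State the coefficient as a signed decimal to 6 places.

triangle: 2!×1!×4!/8! = 48/40320
(j±m)!: 1!×2!×5!×1!×4!×1! = 5760
prefactor² = (2J+1)×Δ×N² = 288/7
  k=1: −1/(1!×1!×1!×4!×0!×0!) = -1/24
  k=2: +1/(2!×0!×0!×3!×1!×1!) = 1/12
Σ = 1/24  ⇒  CG² = 288/7×1/24² = 1/14
CG = +√(1/14) = +0.267261

+0.267261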